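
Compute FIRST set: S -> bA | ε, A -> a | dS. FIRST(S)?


Per alternative of S: FIRST(bA) = {b}; FIRST(ε) = {ε}
FIRST(S) = {b, ε}


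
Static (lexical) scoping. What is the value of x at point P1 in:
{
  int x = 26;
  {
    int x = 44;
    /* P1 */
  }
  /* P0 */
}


x declared in the same block as P1
x = 44


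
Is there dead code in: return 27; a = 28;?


statement follows a return and is unreachable
Dead: 'a = 28'


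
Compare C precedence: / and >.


'/' is multiplicative (level 10); '>' is relational (level 7)
Higher level binds tighter
'/' has higher precedence than '>'


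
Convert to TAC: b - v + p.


Break into single-operator statements:
t1 = b - v
t2 = t1 + p


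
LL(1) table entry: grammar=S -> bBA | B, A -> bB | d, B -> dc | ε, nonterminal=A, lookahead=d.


For [A, d]: 'd' ∈ FIRST(d)
Entry: A -> d


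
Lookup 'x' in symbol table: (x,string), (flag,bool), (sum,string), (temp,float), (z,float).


Lookup 'x' → type string


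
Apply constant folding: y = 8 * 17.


8 * 17 = 136 at compile time
Optimized: y = 136


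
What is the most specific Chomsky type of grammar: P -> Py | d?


Left-linear: every RHS is a terminal or one nonterminal followed by a terminal
Classification: Type 3 (Regular)


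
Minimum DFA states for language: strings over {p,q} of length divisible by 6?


Track length mod 6: states 0..5, accept at 0
Minimal DFA: 6 states


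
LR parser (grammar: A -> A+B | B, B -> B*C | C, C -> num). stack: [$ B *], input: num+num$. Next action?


no handle; shift 'num'
Action: shift


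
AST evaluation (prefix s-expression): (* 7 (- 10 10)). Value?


Evaluate inner: (- 10 10) = 0
Evaluate root: (* 7 0) = 0
Result: 0


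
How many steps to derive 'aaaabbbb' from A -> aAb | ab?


Derivation: A => aAb => aaAbb => aaaAbbb => aaaabbbb
Steps: 4


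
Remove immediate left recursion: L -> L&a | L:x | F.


Left-recursive alternatives: L&a, L:x; non-recursive: F
Introduce L': L -> FL', L' -> &aL' | :xL' | ε


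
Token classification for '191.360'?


Pattern: digits with a decimal point
Type: FLOAT_LITERAL


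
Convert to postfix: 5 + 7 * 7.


* has higher precedence, evaluate 7*7 first
Postfix: 5 7 7 * +


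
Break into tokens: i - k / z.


Scan left to right, longest-match per lexeme
Tokens: ID(i), OP(-), ID(k), OP(/), ID(z)


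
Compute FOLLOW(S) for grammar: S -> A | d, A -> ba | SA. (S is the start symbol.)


$ ∈ FOLLOW(S). For each A -> αBβ: add FIRST(β)\{ε} to FOLLOW(B); if β nullable, add FOLLOW(A).
FOLLOW(S) = {$, b, d}


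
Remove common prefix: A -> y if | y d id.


Common prefix: 'y'
Factored: A -> y A', A' -> if | d id


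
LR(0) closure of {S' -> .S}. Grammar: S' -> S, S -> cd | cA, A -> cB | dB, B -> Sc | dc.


Start: S' -> .S
For each item with dot before a nonterminal B, add B -> .γ for every B-production
Closure: [S' -> .S, S -> .cd, S -> .cA]


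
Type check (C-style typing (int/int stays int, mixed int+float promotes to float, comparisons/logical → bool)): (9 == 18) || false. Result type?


Operand types: bool || bool
Rule: logical operators take bool operands and yield bool
Result type: bool


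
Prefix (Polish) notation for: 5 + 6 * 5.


'*' binds tighter: tree is (+ 5 (* 6 5))
Prefix: + 5 * 6 5


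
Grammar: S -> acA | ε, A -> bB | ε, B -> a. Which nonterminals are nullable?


A nonterminal is nullable iff some alternative derives ε (directly, or every symbol in it is nullable)
Nullable: {A, S}


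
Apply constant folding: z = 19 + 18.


19 + 18 = 37 at compile time
Optimized: z = 37


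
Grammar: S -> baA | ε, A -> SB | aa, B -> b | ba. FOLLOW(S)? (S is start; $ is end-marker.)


$ ∈ FOLLOW(S). For each A -> αBβ: add FIRST(β)\{ε} to FOLLOW(B); if β nullable, add FOLLOW(A).
FOLLOW(S) = {$, b}


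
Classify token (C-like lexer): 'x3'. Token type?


Pattern: letter/underscore followed by alphanumerics, not a keyword
Type: IDENTIFIER


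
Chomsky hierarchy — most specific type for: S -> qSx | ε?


Single nonterminal LHS, but q^n x^n is not regular
Classification: Type 2 (Context-Free)


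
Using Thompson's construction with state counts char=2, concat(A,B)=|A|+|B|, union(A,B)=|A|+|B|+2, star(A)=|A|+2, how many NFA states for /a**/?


Syntax tree has 1 char leaf(s), 0 union(s), 2 star(s)
chars contribute 1×2 = 2; each union adds +2; each star adds +2
Total: 2 + 0 + 4 = 6 states


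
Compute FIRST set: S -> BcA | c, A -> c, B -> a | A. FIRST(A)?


Per alternative of A: FIRST(c) = {c}
FIRST(A) = {c}


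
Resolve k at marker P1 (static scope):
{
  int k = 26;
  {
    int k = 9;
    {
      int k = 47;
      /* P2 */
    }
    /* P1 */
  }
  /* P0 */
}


k declared in the same block as P1
k = 9


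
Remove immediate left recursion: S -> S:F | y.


Left-recursive alternatives: S:F; non-recursive: y
Introduce S': S -> yS', S' -> :FS' | ε


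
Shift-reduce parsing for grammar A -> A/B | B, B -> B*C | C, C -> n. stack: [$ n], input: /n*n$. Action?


'n' on top is the handle for C -> n
Action: reduce (C -> n)


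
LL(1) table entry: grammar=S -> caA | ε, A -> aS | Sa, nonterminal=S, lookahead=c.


For [S, c]: 'c' ∈ FIRST(caA)
Entry: S -> caA


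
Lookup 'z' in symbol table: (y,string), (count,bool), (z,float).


Lookup 'z' → type float


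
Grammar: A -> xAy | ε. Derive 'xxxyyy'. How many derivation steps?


Derivation: A => xAy => xxAyy => xxxAyyy => xxxyyy
Steps: 4


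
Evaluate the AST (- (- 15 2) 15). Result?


Evaluate inner: (- 15 2) = 13
Evaluate root: (- 13 15) = -2
Result: -2


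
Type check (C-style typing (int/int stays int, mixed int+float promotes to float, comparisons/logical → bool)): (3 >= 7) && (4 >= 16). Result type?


Operand types: bool && bool
Rule: logical operators take bool operands and yield bool
Result type: bool


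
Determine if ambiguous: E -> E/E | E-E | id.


'id/id-id' has two parse trees (no precedence encoded between / and -)
Ambiguous


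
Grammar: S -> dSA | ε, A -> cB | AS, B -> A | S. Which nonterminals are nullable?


A nonterminal is nullable iff some alternative derives ε (directly, or every symbol in it is nullable)
Nullable: {B, S}


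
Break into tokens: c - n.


Scan left to right, longest-match per lexeme
Tokens: ID(c), OP(-), ID(n)


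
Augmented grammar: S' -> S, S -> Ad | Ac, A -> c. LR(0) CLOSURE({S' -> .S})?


Start: S' -> .S
For each item with dot before a nonterminal B, add B -> .γ for every B-production
Closure: [S' -> .S, S -> .Ad, S -> .Ac, A -> .c]


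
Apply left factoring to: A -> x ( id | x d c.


Common prefix: 'x'
Factored: A -> x A', A' -> ( id | d c


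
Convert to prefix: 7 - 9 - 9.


left-to-right (same/higher precedence on left): tree is (- (- 7 9) 9)
Prefix: - - 7 9 9


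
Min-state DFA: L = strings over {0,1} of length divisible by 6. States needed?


Track length mod 6: states 0..5, accept at 0
Minimal DFA: 6 states


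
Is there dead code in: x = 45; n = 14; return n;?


x is assigned but never read
Dead: 'x = 45'


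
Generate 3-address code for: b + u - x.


Break into single-operator statements:
t1 = b + u
t2 = t1 - x


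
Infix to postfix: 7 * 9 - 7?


Left to right (same or higher precedence on left)
Postfix: 7 9 * 7 -


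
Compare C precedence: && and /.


'/' is multiplicative (level 10); '&&' is logical AND (level 2)
Higher level binds tighter
'/' has higher precedence than '&&'


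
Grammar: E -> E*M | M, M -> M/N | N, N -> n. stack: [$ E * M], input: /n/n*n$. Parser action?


'/' can extend M; shift to build M -> M/N
Action: shift


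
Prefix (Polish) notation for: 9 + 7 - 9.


left-to-right (same/higher precedence on left): tree is (- (+ 9 7) 9)
Prefix: - + 9 7 9


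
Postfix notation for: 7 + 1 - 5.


Left to right (same or higher precedence on left)
Postfix: 7 1 + 5 -


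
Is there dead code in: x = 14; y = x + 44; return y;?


x is read by y's definition; y is returned
No dead code


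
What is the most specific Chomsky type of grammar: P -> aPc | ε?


Single nonterminal LHS, but a^n c^n is not regular
Classification: Type 2 (Context-Free)


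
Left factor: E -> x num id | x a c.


Common prefix: 'x'
Factored: E -> x E', E' -> num id | a c


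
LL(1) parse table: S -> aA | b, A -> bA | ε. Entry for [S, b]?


For [S, b]: 'b' ∈ FIRST(b)
Entry: S -> b


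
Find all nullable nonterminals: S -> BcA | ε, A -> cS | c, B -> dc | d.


A nonterminal is nullable iff some alternative derives ε (directly, or every symbol in it is nullable)
Nullable: {S}


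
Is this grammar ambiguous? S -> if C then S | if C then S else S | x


dangling else: 'if C then if C then x else x' parses two ways
Ambiguous


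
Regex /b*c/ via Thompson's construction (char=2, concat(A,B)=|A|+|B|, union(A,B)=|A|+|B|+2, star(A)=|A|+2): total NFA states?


Syntax tree has 2 char leaf(s), 0 union(s), 1 star(s)
chars contribute 2×2 = 4; each union adds +2; each star adds +2
Total: 4 + 0 + 2 = 6 states


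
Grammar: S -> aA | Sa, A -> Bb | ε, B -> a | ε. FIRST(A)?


Per alternative of A: FIRST(Bb) = {a, b}; FIRST(ε) = {ε}
FIRST(A) = {a, b, ε}


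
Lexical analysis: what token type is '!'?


Pattern: operator symbol
Type: OPERATOR


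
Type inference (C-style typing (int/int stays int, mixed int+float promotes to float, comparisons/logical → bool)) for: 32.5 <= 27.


Operand types: float <= int
Rule: comparison yields bool
Result type: bool


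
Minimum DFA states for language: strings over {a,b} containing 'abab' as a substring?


KMP-style automaton: 4 progress states + 1 absorbing accept = 5
Minimal DFA: 5 states


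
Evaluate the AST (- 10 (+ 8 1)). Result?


Evaluate inner: (+ 8 1) = 9
Evaluate root: (- 10 9) = 1
Result: 1


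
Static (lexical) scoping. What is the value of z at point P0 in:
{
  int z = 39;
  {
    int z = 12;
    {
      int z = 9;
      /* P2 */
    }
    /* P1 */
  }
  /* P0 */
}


z declared in the same block as P0
z = 39


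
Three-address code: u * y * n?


Break into single-operator statements:
t1 = u * y
t2 = t1 * n


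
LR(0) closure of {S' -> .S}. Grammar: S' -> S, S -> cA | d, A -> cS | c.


Start: S' -> .S
For each item with dot before a nonterminal B, add B -> .γ for every B-production
Closure: [S' -> .S, S -> .cA, S -> .d]


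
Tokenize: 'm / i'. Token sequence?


Scan left to right, longest-match per lexeme
Tokens: ID(m), OP(/), ID(i)


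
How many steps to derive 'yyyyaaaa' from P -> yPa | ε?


Derivation: P => yPa => yyPaa => yyyPaaa => yyyyPaaaa => yyyyaaaa
Steps: 5


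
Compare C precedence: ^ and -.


'-' is additive (level 9); '^' is bitwise XOR (level 4)
Higher level binds tighter
'-' has higher precedence than '^'


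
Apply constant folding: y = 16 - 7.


16 - 7 = 9 at compile time
Optimized: y = 9


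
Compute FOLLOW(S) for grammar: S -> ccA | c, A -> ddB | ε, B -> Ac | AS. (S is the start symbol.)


$ ∈ FOLLOW(S). For each A -> αBβ: add FIRST(β)\{ε} to FOLLOW(B); if β nullable, add FOLLOW(A).
FOLLOW(S) = {$, c}


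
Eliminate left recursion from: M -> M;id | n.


Left-recursive alternatives: M;id; non-recursive: n
Introduce M': M -> nM', M' -> ;idM' | ε


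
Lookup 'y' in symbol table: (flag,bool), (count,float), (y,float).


Lookup 'y' → type float


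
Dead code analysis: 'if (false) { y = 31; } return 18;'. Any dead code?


condition is constant false, so the whole block is unreachable
Dead: 'if (false) { y = 31; }'


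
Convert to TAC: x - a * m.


Break into single-operator statements:
t1 = a * m
t2 = x - t1


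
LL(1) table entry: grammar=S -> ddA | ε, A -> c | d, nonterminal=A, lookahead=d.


For [A, d]: 'd' ∈ FIRST(d)
Entry: A -> d


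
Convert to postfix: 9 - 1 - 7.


Left to right (same or higher precedence on left)
Postfix: 9 1 - 7 -


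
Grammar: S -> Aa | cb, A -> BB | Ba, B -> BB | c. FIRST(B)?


Per alternative of B: FIRST(BB) = {c}; FIRST(c) = {c}
FIRST(B) = {c}


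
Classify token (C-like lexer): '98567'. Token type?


Pattern: digits only
Type: INTEGER_LITERAL


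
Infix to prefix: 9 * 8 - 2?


left-to-right (same/higher precedence on left): tree is (- (* 9 8) 2)
Prefix: - * 9 8 2


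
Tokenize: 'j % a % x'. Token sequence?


Scan left to right, longest-match per lexeme
Tokens: ID(j), OP(%), ID(a), OP(%), ID(x)


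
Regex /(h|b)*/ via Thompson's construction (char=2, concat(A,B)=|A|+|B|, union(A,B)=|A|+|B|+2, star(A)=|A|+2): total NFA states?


Syntax tree has 2 char leaf(s), 1 union(s), 1 star(s)
chars contribute 2×2 = 4; each union adds +2; each star adds +2
Total: 4 + 2 + 2 = 8 states


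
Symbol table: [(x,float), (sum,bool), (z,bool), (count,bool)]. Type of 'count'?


Lookup 'count' → type bool


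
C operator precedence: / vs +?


'/' is multiplicative (level 10); '+' is additive (level 9)
Higher level binds tighter
'/' has higher precedence than '+'


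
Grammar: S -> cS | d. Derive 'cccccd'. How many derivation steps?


Derivation: S => cS => ccS => cccS => ccccS => cccccS => cccccd
Steps: 6


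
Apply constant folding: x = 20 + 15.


20 + 15 = 35 at compile time
Optimized: x = 35


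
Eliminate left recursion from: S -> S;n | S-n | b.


Left-recursive alternatives: S;n, S-n; non-recursive: b
Introduce S': S -> bS', S' -> ;nS' | -nS' | ε


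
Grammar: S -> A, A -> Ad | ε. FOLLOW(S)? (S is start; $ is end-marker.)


$ ∈ FOLLOW(S). For each A -> αBβ: add FIRST(β)\{ε} to FOLLOW(B); if β nullable, add FOLLOW(A).
FOLLOW(S) = {$}


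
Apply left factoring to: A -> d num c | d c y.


Common prefix: 'd'
Factored: A -> d A', A' -> num c | c y


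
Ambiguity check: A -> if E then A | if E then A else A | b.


dangling else: 'if E then if E then b else b' parses two ways
Ambiguous


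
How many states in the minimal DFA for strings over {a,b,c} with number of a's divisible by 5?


Track (count of a) mod 5: states 0..4, accept at 0
Minimal DFA: 5 states


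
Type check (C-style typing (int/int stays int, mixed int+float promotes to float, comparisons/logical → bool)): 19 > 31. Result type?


Operand types: int > int
Rule: comparison yields bool
Result type: bool


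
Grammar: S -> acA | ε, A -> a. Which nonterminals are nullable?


A nonterminal is nullable iff some alternative derives ε (directly, or every symbol in it is nullable)
Nullable: {S}


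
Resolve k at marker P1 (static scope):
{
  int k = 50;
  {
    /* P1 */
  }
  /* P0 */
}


P1's block does not declare k; resolves to the enclosing declaration at depth 0
k = 50


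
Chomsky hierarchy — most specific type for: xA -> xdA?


LHS has context (more than one symbol) and |LHS| ≤ |RHS|
Classification: Type 1 (Context-Sensitive)


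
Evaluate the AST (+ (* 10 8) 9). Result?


Evaluate inner: (* 10 8) = 80
Evaluate root: (+ 80 9) = 89
Result: 89


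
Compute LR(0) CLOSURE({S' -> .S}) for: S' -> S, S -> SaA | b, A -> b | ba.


Start: S' -> .S
For each item with dot before a nonterminal B, add B -> .γ for every B-production
Closure: [S' -> .S, S -> .SaA, S -> .b]


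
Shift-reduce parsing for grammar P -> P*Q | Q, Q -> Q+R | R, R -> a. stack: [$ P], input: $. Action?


start symbol P on stack, input exhausted
Action: accept


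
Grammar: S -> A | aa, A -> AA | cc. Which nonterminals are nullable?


A nonterminal is nullable iff some alternative derives ε (directly, or every symbol in it is nullable)
Nullable: {}


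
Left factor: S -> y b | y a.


Common prefix: 'y'
Factored: S -> y S', S' -> b | a


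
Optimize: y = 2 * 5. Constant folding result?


2 * 5 = 10 at compile time
Optimized: y = 10


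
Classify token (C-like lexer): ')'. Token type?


Pattern: delimiter/punctuation
Type: PUNCTUATION


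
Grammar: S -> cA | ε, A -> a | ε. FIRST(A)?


Per alternative of A: FIRST(a) = {a}; FIRST(ε) = {ε}
FIRST(A) = {a, ε}


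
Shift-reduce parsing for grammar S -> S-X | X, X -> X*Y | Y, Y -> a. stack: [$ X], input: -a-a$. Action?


lookahead ∉ {*} so X won't extend; reduce S -> X
Action: reduce (S -> X)


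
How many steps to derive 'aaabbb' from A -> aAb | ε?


Derivation: A => aAb => aaAbb => aaaAbbb => aaabbb
Steps: 4


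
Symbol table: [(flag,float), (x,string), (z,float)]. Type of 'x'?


Lookup 'x' → type string


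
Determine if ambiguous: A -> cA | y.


right-linear, alternatives start with distinct terminals 'c' vs 'y': unique leftmost derivation
Unambiguous


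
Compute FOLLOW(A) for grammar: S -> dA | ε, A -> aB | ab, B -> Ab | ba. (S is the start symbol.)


$ ∈ FOLLOW(S). For each A -> αBβ: add FIRST(β)\{ε} to FOLLOW(B); if β nullable, add FOLLOW(A).
FOLLOW(A) = {$, b}


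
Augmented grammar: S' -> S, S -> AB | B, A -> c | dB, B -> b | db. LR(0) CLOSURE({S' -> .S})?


Start: S' -> .S
For each item with dot before a nonterminal B, add B -> .γ for every B-production
Closure: [S' -> .S, S -> .AB, S -> .B, A -> .c, A -> .dB, B -> .b, B -> .db]


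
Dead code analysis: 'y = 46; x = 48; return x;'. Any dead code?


y is assigned but never read
Dead: 'y = 46'


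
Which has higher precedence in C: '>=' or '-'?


'-' is additive (level 9); '>=' is relational (level 7)
Higher level binds tighter
'-' has higher precedence than '>='


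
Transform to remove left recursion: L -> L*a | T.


Left-recursive alternatives: L*a; non-recursive: T
Introduce L': L -> TL', L' -> *aL' | ε


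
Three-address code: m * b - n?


Break into single-operator statements:
t1 = m * b
t2 = t1 - n


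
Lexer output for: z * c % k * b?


Scan left to right, longest-match per lexeme
Tokens: ID(z), OP(*), ID(c), OP(%), ID(k), OP(*), ID(b)


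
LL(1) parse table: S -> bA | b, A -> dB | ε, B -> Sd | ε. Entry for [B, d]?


For [B, d]: ε is nullable and 'd' ∈ FOLLOW(B)
Entry: B -> ε


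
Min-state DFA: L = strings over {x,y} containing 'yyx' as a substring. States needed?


KMP-style automaton: 3 progress states + 1 absorbing accept = 4
Minimal DFA: 4 states


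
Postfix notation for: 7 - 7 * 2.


* has higher precedence, evaluate 7*2 first
Postfix: 7 7 2 * -


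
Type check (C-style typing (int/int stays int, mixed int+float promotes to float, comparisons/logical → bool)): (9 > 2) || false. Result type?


Operand types: bool || bool
Rule: logical operators take bool operands and yield bool
Result type: bool


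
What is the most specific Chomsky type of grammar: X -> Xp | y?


Left-linear: every RHS is a terminal or one nonterminal followed by a terminal
Classification: Type 3 (Regular)


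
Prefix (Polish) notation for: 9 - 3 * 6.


'*' binds tighter: tree is (- 9 (* 3 6))
Prefix: - 9 * 3 6


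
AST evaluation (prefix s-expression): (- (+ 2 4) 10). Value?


Evaluate inner: (+ 2 4) = 6
Evaluate root: (- 6 10) = -4
Result: -4


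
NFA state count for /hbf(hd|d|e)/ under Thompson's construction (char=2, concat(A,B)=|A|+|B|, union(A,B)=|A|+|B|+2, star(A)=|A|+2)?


Syntax tree has 7 char leaf(s), 2 union(s), 0 star(s)
chars contribute 7×2 = 14; each union adds +2; each star adds +2
Total: 14 + 4 + 0 = 18 states


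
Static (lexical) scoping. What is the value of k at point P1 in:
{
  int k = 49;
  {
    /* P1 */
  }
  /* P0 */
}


P1's block does not declare k; resolves to the enclosing declaration at depth 0
k = 49


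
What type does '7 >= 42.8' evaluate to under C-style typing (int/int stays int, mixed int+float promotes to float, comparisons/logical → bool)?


Operand types: int >= float
Rule: comparison yields bool
Result type: bool


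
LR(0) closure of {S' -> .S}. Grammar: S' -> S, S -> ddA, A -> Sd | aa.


Start: S' -> .S
For each item with dot before a nonterminal B, add B -> .γ for every B-production
Closure: [S' -> .S, S -> .ddA]


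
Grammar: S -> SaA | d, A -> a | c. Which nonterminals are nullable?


A nonterminal is nullable iff some alternative derives ε (directly, or every symbol in it is nullable)
Nullable: {}


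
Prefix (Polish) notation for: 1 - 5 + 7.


left-to-right (same/higher precedence on left): tree is (+ (- 1 5) 7)
Prefix: + - 1 5 7


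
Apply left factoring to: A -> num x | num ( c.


Common prefix: 'num'
Factored: A -> num A', A' -> x | ( c


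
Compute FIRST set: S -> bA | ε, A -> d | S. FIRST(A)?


Per alternative of A: FIRST(d) = {d}; FIRST(S) = {b, ε}
FIRST(A) = {b, d, ε}


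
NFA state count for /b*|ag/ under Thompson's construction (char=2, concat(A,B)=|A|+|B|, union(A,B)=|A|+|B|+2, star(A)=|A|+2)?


Syntax tree has 3 char leaf(s), 1 union(s), 1 star(s)
chars contribute 3×2 = 6; each union adds +2; each star adds +2
Total: 6 + 2 + 2 = 10 states


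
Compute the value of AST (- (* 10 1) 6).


Evaluate inner: (* 10 1) = 10
Evaluate root: (- 10 6) = 4
Result: 4


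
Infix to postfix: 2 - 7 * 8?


* has higher precedence, evaluate 7*8 first
Postfix: 2 7 8 * -


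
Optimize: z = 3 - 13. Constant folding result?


3 - 13 = -10 at compile time
Optimized: z = -10


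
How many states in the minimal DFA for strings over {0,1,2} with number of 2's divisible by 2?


Track (count of 2) mod 2: states 0..1, accept at 0
Minimal DFA: 2 states


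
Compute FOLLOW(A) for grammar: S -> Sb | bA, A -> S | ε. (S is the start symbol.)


$ ∈ FOLLOW(S). For each A -> αBβ: add FIRST(β)\{ε} to FOLLOW(B); if β nullable, add FOLLOW(A).
FOLLOW(A) = {$, b}


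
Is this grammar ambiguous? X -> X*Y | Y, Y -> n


precedence layered via separate nonterminal Y: deterministic
Unambiguous


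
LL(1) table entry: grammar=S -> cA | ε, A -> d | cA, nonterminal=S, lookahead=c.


For [S, c]: 'c' ∈ FIRST(cA)
Entry: S -> cA


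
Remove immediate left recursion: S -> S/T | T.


Left-recursive alternatives: S/T; non-recursive: T
Introduce S': S -> TS', S' -> /TS' | ε


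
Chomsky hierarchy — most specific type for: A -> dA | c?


Right-linear: every RHS is a terminal or a terminal followed by one nonterminal
Classification: Type 3 (Regular)


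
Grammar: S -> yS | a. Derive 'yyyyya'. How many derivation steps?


Derivation: S => yS => yyS => yyyS => yyyyS => yyyyyS => yyyyya
Steps: 6


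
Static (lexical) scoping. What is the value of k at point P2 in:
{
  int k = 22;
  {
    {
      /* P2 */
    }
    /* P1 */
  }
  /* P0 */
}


P2's block does not declare k; resolves to the enclosing declaration at depth 0
k = 22


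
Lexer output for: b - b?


Scan left to right, longest-match per lexeme
Tokens: ID(b), OP(-), ID(b)


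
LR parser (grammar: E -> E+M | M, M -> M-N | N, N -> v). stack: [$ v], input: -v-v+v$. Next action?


'v' on top is the handle for N -> v
Action: reduce (N -> v)


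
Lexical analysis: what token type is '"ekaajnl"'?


Pattern: double-quoted sequence
Type: STRING_LITERAL


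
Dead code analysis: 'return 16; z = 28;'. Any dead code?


statement follows a return and is unreachable
Dead: 'z = 28'


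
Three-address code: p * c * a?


Break into single-operator statements:
t1 = p * c
t2 = t1 * a


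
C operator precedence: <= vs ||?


'<=' is relational (level 7); '||' is logical OR (level 1)
Higher level binds tighter
'<=' has higher precedence than '||'


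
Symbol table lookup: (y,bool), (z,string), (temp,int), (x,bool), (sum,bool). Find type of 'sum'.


Lookup 'sum' → type bool


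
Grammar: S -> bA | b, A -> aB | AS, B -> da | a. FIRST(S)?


Per alternative of S: FIRST(bA) = {b}; FIRST(b) = {b}
FIRST(S) = {b}


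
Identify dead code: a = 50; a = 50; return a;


first assignment to a is overwritten before any read
Dead: 'a = 50'


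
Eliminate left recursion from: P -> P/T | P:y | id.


Left-recursive alternatives: P/T, P:y; non-recursive: id
Introduce P': P -> idP', P' -> /TP' | :yP' | ε


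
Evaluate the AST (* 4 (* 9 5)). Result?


Evaluate inner: (* 9 5) = 45
Evaluate root: (* 4 45) = 180
Result: 180


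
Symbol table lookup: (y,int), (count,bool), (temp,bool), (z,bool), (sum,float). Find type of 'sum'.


Lookup 'sum' → type float


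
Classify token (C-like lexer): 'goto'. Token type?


Pattern: reserved word
Type: KEYWORD


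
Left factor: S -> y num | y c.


Common prefix: 'y'
Factored: S -> y S', S' -> num | c


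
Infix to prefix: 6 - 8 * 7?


'*' binds tighter: tree is (- 6 (* 8 7))
Prefix: - 6 * 8 7


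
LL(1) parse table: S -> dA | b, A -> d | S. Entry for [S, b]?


For [S, b]: 'b' ∈ FIRST(b)
Entry: S -> b


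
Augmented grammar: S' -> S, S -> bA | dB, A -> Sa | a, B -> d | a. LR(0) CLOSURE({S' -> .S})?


Start: S' -> .S
For each item with dot before a nonterminal B, add B -> .γ for every B-production
Closure: [S' -> .S, S -> .bA, S -> .dB]


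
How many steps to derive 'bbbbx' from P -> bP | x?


Derivation: P => bP => bbP => bbbP => bbbbP => bbbbx
Steps: 5


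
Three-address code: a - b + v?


Break into single-operator statements:
t1 = a - b
t2 = t1 + v


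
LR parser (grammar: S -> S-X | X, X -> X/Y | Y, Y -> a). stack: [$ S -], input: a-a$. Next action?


no handle ('S-' is not any RHS); shift 'a'
Action: shift


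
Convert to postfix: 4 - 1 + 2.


Left to right (same or higher precedence on left)
Postfix: 4 1 - 2 +


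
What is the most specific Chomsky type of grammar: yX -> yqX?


LHS has context (more than one symbol) and |LHS| ≤ |RHS|
Classification: Type 1 (Context-Sensitive)


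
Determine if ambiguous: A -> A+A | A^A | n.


'n+n^n' has two parse trees (no precedence encoded between + and ^)
Ambiguous


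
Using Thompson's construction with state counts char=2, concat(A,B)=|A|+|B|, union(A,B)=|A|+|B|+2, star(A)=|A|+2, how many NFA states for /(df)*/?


Syntax tree has 2 char leaf(s), 0 union(s), 1 star(s)
chars contribute 2×2 = 4; each union adds +2; each star adds +2
Total: 4 + 0 + 2 = 6 states


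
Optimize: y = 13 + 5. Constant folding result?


13 + 5 = 18 at compile time
Optimized: y = 18


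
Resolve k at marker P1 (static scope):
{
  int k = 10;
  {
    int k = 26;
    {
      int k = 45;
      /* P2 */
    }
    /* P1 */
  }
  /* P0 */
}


k declared in the same block as P1
k = 26


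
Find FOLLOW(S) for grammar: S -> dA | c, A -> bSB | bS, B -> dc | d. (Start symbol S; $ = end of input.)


$ ∈ FOLLOW(S). For each A -> αBβ: add FIRST(β)\{ε} to FOLLOW(B); if β nullable, add FOLLOW(A).
FOLLOW(S) = {$, d}


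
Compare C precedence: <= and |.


'<=' is relational (level 7); '|' is bitwise OR (level 3)
Higher level binds tighter
'<=' has higher precedence than '|'


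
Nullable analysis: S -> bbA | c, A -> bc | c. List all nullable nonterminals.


A nonterminal is nullable iff some alternative derives ε (directly, or every symbol in it is nullable)
Nullable: {}


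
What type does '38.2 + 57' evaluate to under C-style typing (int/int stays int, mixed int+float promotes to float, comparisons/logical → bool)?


Operand types: float + int
Rule: mixed int/float promotes to float; int/int stays int
Result type: float


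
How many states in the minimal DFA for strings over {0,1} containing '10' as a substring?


KMP-style automaton: 2 progress states + 1 absorbing accept = 3
Minimal DFA: 3 states


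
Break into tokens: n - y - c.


Scan left to right, longest-match per lexeme
Tokens: ID(n), OP(-), ID(y), OP(-), ID(c)


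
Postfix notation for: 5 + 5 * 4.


* has higher precedence, evaluate 5*4 first
Postfix: 5 5 4 * +


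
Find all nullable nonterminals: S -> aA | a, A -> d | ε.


A nonterminal is nullable iff some alternative derives ε (directly, or every symbol in it is nullable)
Nullable: {A}


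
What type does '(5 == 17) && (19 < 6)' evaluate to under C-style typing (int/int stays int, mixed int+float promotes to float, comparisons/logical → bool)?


Operand types: bool && bool
Rule: logical operators take bool operands and yield bool
Result type: bool


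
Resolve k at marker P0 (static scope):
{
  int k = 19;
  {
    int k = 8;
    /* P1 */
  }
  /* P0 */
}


k declared in the same block as P0
k = 19


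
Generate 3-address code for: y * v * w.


Break into single-operator statements:
t1 = y * v
t2 = t1 * w


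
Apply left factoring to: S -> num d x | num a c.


Common prefix: 'num'
Factored: S -> num S', S' -> d x | a c


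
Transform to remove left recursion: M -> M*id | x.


Left-recursive alternatives: M*id; non-recursive: x
Introduce M': M -> xM', M' -> *idM' | ε


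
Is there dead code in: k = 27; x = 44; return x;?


k is assigned but never read
Dead: 'k = 27'


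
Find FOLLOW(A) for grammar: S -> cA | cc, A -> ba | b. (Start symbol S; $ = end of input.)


$ ∈ FOLLOW(S). For each A -> αBβ: add FIRST(β)\{ε} to FOLLOW(B); if β nullable, add FOLLOW(A).
FOLLOW(A) = {$}


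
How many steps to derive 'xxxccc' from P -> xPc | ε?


Derivation: P => xPc => xxPcc => xxxPccc => xxxccc
Steps: 4


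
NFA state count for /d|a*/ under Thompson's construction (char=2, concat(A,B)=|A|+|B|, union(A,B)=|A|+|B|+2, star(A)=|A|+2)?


Syntax tree has 2 char leaf(s), 1 union(s), 1 star(s)
chars contribute 2×2 = 4; each union adds +2; each star adds +2
Total: 4 + 2 + 2 = 8 states


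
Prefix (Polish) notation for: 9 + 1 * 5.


'*' binds tighter: tree is (+ 9 (* 1 5))
Prefix: + 9 * 1 5


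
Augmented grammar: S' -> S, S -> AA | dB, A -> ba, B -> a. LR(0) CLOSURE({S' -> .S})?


Start: S' -> .S
For each item with dot before a nonterminal B, add B -> .γ for every B-production
Closure: [S' -> .S, S -> .AA, S -> .dB, A -> .ba]


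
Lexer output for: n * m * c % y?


Scan left to right, longest-match per lexeme
Tokens: ID(n), OP(*), ID(m), OP(*), ID(c), OP(%), ID(y)


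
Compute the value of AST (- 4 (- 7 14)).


Evaluate inner: (- 7 14) = -7
Evaluate root: (- 4 -7) = 11
Result: 11


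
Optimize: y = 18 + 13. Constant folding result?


18 + 13 = 31 at compile time
Optimized: y = 31


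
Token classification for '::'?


Pattern: operator symbol
Type: OPERATOR


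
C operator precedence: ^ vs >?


'>' is relational (level 7); '^' is bitwise XOR (level 4)
Higher level binds tighter
'>' has higher precedence than '^'


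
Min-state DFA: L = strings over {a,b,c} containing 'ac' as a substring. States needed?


KMP-style automaton: 2 progress states + 1 absorbing accept = 3
Minimal DFA: 3 states


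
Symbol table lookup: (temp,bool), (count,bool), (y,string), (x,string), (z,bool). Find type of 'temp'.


Lookup 'temp' → type bool


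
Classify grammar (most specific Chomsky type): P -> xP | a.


Right-linear: every RHS is a terminal or a terminal followed by one nonterminal
Classification: Type 3 (Regular)


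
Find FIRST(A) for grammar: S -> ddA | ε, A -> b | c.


Per alternative of A: FIRST(b) = {b}; FIRST(c) = {c}
FIRST(A) = {b, c}


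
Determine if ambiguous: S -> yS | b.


right-linear, alternatives start with distinct terminals 'y' vs 'b': unique leftmost derivation
Unambiguous


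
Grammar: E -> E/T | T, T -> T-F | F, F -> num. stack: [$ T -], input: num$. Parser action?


no handle; shift 'num'
Action: shift


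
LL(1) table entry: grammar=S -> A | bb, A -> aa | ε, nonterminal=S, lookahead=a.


For [S, a]: 'a' ∈ FIRST(A)
Entry: S -> A


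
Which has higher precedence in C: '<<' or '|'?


'<<' is shift (level 8); '|' is bitwise OR (level 3)
Higher level binds tighter
'<<' has higher precedence than '|'


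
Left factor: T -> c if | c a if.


Common prefix: 'c'
Factored: T -> c T', T' -> if | a if


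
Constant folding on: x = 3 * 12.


3 * 12 = 36 at compile time
Optimized: x = 36


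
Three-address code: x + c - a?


Break into single-operator statements:
t1 = x + c
t2 = t1 - a


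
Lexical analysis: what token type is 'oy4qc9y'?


Pattern: letter/underscore followed by alphanumerics, not a keyword
Type: IDENTIFIER


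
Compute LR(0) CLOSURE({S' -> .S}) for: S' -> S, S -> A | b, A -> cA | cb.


Start: S' -> .S
For each item with dot before a nonterminal B, add B -> .γ for every B-production
Closure: [S' -> .S, S -> .A, S -> .b, A -> .cA, A -> .cb]


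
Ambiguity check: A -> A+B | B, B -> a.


precedence layered via separate nonterminal B: deterministic
Unambiguous


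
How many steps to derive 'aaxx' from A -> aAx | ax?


Derivation: A => aAx => aaxx
Steps: 2


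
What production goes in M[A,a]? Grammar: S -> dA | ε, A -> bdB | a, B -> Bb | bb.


For [A, a]: 'a' ∈ FIRST(a)
Entry: A -> a


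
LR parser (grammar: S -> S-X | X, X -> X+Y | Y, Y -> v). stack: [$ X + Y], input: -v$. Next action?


handle 'X+Y' on top
Action: reduce (X -> X+Y)


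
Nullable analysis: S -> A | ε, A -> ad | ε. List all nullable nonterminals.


A nonterminal is nullable iff some alternative derives ε (directly, or every symbol in it is nullable)
Nullable: {A, S}


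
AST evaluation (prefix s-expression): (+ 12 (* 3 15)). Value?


Evaluate inner: (* 3 15) = 45
Evaluate root: (+ 12 45) = 57
Result: 57


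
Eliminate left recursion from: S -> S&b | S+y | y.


Left-recursive alternatives: S&b, S+y; non-recursive: y
Introduce S': S -> yS', S' -> &bS' | +yS' | ε


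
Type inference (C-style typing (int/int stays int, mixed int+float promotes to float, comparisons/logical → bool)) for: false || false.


Operand types: bool || bool
Rule: logical operators take bool operands and yield bool
Result type: bool


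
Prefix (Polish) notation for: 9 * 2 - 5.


left-to-right (same/higher precedence on left): tree is (- (* 9 2) 5)
Prefix: - * 9 2 5


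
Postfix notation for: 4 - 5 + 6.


Left to right (same or higher precedence on left)
Postfix: 4 5 - 6 +


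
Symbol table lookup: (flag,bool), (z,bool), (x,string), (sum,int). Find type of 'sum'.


Lookup 'sum' → type int


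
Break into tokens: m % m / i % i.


Scan left to right, longest-match per lexeme
Tokens: ID(m), OP(%), ID(m), OP(/), ID(i), OP(%), ID(i)


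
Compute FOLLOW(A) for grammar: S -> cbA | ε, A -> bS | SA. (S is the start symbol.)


$ ∈ FOLLOW(S). For each A -> αBβ: add FIRST(β)\{ε} to FOLLOW(B); if β nullable, add FOLLOW(A).
FOLLOW(A) = {$, b, c}


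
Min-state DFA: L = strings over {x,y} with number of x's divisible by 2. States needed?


Track (count of x) mod 2: states 0..1, accept at 0
Minimal DFA: 2 states


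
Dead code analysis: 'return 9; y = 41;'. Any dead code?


statement follows a return and is unreachable
Dead: 'y = 41'


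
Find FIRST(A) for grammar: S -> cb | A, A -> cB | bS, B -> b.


Per alternative of A: FIRST(cB) = {c}; FIRST(bS) = {b}
FIRST(A) = {b, c}


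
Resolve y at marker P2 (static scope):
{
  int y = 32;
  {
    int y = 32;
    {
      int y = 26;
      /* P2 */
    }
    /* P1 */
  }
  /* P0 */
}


y declared in the same block as P2
y = 26


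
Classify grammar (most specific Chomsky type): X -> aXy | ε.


Single nonterminal LHS, but a^n y^n is not regular
Classification: Type 2 (Context-Free)


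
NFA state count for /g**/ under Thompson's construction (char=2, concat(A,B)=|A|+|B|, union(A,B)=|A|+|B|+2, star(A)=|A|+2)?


Syntax tree has 1 char leaf(s), 0 union(s), 2 star(s)
chars contribute 1×2 = 2; each union adds +2; each star adds +2
Total: 2 + 0 + 4 = 6 states


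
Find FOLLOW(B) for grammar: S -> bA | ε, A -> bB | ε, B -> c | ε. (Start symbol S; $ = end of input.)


$ ∈ FOLLOW(S). For each A -> αBβ: add FIRST(β)\{ε} to FOLLOW(B); if β nullable, add FOLLOW(A).
FOLLOW(B) = {$}


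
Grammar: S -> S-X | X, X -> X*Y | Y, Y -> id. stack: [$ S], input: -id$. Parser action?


shift '-' to continue S -> S-X
Action: shift


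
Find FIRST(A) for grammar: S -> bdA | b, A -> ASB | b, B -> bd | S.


Per alternative of A: FIRST(ASB) = {b}; FIRST(b) = {b}
FIRST(A) = {b}


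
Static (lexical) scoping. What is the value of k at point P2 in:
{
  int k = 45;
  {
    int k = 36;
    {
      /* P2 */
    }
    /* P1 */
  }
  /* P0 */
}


P2's block does not declare k; resolves to the enclosing declaration at depth 1
k = 36


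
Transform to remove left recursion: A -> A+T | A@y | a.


Left-recursive alternatives: A+T, A@y; non-recursive: a
Introduce A': A -> aA', A' -> +TA' | @yA' | ε


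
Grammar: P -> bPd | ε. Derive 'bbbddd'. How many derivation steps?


Derivation: P => bPd => bbPdd => bbbPddd => bbbddd
Steps: 4


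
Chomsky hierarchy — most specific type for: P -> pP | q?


Right-linear: every RHS is a terminal or a terminal followed by one nonterminal
Classification: Type 3 (Regular)


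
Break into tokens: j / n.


Scan left to right, longest-match per lexeme
Tokens: ID(j), OP(/), ID(n)


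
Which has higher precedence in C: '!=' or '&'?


'!=' is equality (level 6); '&' is bitwise AND (level 5)
Higher level binds tighter
'!=' has higher precedence than '&'


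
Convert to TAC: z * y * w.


Break into single-operator statements:
t1 = z * y
t2 = t1 * w


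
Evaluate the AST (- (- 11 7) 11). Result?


Evaluate inner: (- 11 7) = 4
Evaluate root: (- 4 11) = -7
Result: -7


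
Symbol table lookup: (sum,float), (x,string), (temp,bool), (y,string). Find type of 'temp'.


Lookup 'temp' → type bool


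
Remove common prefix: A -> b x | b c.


Common prefix: 'b'
Factored: A -> b A', A' -> x | c


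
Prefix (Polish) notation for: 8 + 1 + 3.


left-to-right (same/higher precedence on left): tree is (+ (+ 8 1) 3)
Prefix: + + 8 1 3


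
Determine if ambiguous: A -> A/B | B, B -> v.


precedence layered via separate nonterminal B: deterministic
Unambiguous


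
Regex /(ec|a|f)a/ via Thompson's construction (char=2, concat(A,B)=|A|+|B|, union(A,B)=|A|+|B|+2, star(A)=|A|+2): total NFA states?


Syntax tree has 5 char leaf(s), 2 union(s), 0 star(s)
chars contribute 5×2 = 10; each union adds +2; each star adds +2
Total: 10 + 4 + 0 = 14 states


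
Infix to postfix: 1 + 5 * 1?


* has higher precedence, evaluate 5*1 first
Postfix: 1 5 1 * +


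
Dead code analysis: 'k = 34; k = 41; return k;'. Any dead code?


first assignment to k is overwritten before any read
Dead: 'k = 34'


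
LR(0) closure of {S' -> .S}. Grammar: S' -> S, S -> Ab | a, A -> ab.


Start: S' -> .S
For each item with dot before a nonterminal B, add B -> .γ for every B-production
Closure: [S' -> .S, S -> .Ab, S -> .a, A -> .ab]


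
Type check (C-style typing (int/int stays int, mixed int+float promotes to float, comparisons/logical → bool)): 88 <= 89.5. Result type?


Operand types: int <= float
Rule: comparison yields bool
Result type: bool


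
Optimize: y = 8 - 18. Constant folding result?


8 - 18 = -10 at compile time
Optimized: y = -10


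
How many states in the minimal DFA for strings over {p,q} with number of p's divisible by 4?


Track (count of p) mod 4: states 0..3, accept at 0
Minimal DFA: 4 states


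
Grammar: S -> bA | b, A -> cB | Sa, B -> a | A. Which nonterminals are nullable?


A nonterminal is nullable iff some alternative derives ε (directly, or every symbol in it is nullable)
Nullable: {}
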